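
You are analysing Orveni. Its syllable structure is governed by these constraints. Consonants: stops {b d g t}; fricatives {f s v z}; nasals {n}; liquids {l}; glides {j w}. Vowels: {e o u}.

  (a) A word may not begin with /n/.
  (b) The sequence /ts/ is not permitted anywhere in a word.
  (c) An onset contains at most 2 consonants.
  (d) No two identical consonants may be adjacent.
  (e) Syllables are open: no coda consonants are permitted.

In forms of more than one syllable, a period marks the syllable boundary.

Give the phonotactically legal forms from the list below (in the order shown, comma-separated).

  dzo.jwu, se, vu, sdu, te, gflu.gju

dzo.jwu — σ1 onset /dz/ (2C), coda /∅/ ok; σ2 onset /jw/ (2C), coda /∅/ ok → phonotactically legal
se — σ1 onset /s/, coda /∅/ ok → phonotactically legal
vu — σ1 onset /v/, coda /∅/ ok → phonotactically legal
sdu — σ1 onset /sd/ (2C), coda /∅/ ok → phonotactically legal
te — σ1 onset /t/, coda /∅/ ok → phonotactically legal
gflu.gju — violates constraint (c): syllable 1 onset /gfl/ has 3 consonants (> 2) → phonotactically illegal

dzo.jwu, se, vu, sdu, te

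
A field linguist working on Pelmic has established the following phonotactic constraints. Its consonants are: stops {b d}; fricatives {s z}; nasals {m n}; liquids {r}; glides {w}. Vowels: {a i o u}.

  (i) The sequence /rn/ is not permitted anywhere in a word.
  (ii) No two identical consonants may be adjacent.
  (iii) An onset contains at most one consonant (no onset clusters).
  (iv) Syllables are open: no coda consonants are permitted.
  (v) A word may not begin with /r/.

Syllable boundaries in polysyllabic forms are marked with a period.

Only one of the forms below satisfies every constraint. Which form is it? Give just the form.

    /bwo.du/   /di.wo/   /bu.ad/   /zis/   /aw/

/bwo.du/ — violates constraint (iii): syllable 1 onset /bw/ has 2 consonants (> 1) → phonotactically illegal
/di.wo/ — σ1 onset /d/, coda /∅/ ok; σ2 onset /w/, coda /∅/ ok → phonotactically legal
/bu.ad/ — violates constraint (iv): syllable 2 coda /d/ has 1 consonant (> 0) → phonotactically illegal
/zis/ — violates constraint (iv): syllable 1 coda /s/ has 1 consonant (> 0) → phonotactically illegal
/aw/ — violates constraint (iv): syllable 1 coda /w/ has 1 consonant (> 0) → phonotactically illegal

/di.wo/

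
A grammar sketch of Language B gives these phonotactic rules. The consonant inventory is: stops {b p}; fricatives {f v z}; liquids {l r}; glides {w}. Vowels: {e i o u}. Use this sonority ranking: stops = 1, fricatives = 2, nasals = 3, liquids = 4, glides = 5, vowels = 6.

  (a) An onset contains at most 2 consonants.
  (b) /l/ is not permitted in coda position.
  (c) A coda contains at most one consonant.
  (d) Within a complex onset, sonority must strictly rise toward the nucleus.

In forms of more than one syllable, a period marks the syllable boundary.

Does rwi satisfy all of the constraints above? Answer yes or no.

yes

rwi — σ1 onset /rw/ (4→5 rises), coda /∅/ ok → licit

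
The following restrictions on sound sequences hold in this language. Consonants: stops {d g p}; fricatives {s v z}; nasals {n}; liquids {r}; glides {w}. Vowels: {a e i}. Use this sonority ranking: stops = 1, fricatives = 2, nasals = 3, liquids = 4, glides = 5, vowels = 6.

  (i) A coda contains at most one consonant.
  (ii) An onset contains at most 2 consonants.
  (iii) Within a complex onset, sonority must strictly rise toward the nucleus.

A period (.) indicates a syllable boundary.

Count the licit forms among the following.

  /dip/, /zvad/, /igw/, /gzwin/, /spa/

/dip/ — σ1 onset /d/, coda /p/ ok → licit
/zvad/ — violates constraint (iii): syllable 1 onset /zv/: /z/ (fricative, 2) → /v/ (fricative, 2) does not rise → illicit
/igw/ — violates constraint (i): syllable 1 coda /gw/ has 2 consonants (> 1) → illicit
/gzwin/ — violates constraint (ii): syllable 1 onset /gzw/ has 3 consonants (> 2) → illicit
/spa/ — violates constraint (iii): syllable 1 onset /sp/: /s/ (fricative, 2) → /p/ (stop, 1) does not rise → illicit
Licit: /dip/ → 1.

1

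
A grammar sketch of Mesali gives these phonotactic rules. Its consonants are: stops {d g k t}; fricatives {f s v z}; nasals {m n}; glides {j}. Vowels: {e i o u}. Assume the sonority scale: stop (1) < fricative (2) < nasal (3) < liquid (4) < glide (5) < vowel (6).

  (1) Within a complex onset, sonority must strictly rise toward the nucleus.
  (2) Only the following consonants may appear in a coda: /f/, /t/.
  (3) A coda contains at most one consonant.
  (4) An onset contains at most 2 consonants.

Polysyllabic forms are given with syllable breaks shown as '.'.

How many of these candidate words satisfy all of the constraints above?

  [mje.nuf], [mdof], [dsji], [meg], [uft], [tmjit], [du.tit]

[mje.nuf] — σ1 onset /mj/ (3→5 rises), coda /∅/ ok; σ2 onset /n/, coda /f/ ok → phonotactically legal
[mdof] — violates constraint 1: syllable 1 onset /md/: /m/ (nasal, 3) → /d/ (stop, 1) does not rise → phonotactically illegal
[dsji] — violates constraint 4: syllable 1 onset /dsj/ has 3 consonants (> 2) → phonotactically illegal
[meg] — violates constraint 2: syllable 1 coda contains /g/, which is not a licensed coda consonant → phonotactically illegal
[uft] — violates constraint 3: syllable 1 coda /ft/ has 2 consonants (> 1) → phonotactically illegal
[tmjit] — violates constraint 4: syllable 1 onset /tmj/ has 3 consonants (> 2) → phonotactically illegal
[du.tit] — σ1 onset /d/, coda /∅/ ok; σ2 onset /t/, coda /t/ ok → phonotactically legal
Phonotactically legal: [mje.nuf], [du.tit] → 2.

2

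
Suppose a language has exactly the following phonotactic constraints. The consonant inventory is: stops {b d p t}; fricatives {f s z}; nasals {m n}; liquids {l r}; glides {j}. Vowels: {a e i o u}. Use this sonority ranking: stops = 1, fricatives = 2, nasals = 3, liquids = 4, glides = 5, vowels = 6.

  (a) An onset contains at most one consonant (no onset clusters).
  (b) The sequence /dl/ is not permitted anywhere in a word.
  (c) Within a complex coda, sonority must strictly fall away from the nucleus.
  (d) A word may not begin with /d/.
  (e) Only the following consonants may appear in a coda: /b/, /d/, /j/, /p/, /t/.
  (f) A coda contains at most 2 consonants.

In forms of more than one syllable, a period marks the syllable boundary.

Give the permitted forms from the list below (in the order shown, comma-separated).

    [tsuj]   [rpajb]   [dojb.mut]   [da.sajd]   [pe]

[tsuj] — violates constraint (a): syllable 1 onset /ts/ has 2 consonants (> 1) → not permitted
[rpajb] — violates constraint (a): syllable 1 onset /rp/ has 2 consonants (> 1) → not permitted
[dojb.mut] — violates constraint (d): word begins with /d/ → not permitted
[da.sajd] — violates constraint (d): word begins with /d/ → not permitted
[pe] — σ1 onset /p/, coda /∅/ ok → permitted

[pe]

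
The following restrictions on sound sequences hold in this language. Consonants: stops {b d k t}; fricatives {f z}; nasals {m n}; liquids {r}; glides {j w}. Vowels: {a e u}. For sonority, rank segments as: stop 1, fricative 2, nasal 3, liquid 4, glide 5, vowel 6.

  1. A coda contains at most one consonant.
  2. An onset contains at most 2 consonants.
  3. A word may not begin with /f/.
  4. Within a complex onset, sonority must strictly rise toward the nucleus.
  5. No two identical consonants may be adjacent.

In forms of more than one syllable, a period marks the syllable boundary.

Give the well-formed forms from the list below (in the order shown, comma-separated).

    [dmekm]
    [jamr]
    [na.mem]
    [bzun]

[dmekm] — violates constraint 1: syllable 1 coda /km/ has 2 consonants (> 1) → ill-formed
[jamr] — violates constraint 1: syllable 1 coda /mr/ has 2 consonants (> 1) → ill-formed
[na.mem] — σ1 onset /n/, coda /∅/ ok; σ2 onset /m/, coda /m/ ok → well-formed
[bzun] — σ1 onset /bz/ (1→2 rises), coda /n/ ok → well-formed

[na.mem], [bzun]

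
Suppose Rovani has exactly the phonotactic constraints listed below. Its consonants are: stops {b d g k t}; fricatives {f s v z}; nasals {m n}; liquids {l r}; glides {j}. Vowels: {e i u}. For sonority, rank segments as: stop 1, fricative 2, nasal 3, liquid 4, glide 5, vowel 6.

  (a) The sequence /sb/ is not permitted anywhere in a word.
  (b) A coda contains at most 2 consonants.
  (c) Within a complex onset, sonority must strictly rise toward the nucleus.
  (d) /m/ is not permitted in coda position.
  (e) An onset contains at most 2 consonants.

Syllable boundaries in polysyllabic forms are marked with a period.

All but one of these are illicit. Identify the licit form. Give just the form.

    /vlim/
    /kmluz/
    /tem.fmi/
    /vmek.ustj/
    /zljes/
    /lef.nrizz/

/lef.nrizz/

/vlim/ — violates constraint (d): syllable 1 coda contains /m/ → illicit
/kmluz/ — violates constraint (e): syllable 1 onset /kml/ has 3 consonants (> 2) → illicit
/tem.fmi/ — violates constraint (d): syllable 1 coda contains /m/ → illicit
/vmek.ustj/ — violates constraint (b): syllable 2 coda /stj/ has 3 consonants (> 2) → illicit
/zljes/ — violates constraint (e): syllable 1 onset /zlj/ has 3 consonants (> 2) → illicit
/lef.nrizz/ — σ1 onset /l/, coda /f/ ok; σ2 onset /nr/ (3→4 rises), coda /zz/ (2C) ok → licit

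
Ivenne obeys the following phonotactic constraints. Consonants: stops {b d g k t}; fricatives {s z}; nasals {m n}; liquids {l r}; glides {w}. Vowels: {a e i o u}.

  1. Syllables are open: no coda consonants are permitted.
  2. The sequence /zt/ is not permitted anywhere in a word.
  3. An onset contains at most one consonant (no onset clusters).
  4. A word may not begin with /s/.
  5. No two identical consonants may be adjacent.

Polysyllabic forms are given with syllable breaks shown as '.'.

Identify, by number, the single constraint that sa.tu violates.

sa.tu: word begins with /s/.
This is a violation of constraint 4: "A word may not begin with /s/."
The remaining constraints (1, 2, 3, 5) are satisfied.

4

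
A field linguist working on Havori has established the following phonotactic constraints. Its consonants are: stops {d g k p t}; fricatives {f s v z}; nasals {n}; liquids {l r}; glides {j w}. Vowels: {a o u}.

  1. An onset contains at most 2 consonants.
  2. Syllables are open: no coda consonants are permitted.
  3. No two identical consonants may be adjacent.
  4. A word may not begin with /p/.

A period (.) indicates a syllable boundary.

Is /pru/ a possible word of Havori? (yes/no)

/pru/ — violates constraint 4: word begins with /p/ → ill-formed

no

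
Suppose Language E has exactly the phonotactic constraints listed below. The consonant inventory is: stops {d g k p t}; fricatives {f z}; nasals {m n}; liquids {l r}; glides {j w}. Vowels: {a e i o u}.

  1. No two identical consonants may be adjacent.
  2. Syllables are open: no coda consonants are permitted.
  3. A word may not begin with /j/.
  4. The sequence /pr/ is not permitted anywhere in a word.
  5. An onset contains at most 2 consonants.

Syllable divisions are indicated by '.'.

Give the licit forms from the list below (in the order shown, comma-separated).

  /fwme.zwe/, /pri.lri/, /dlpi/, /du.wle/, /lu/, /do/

/du.wle/, /lu/, /do/

/fwme.zwe/ — violates constraint 5: syllable 1 onset /fwm/ has 3 consonants (> 2) → illicit
/pri.lri/ — violates constraint 4: contains banned sequence /pr/ → illicit
/dlpi/ — violates constraint 5: syllable 1 onset /dlp/ has 3 consonants (> 2) → illicit
/du.wle/ — σ1 onset /d/, coda /∅/ ok; σ2 onset /wl/ (2C), coda /∅/ ok → licit
/lu/ — σ1 onset /l/, coda /∅/ ok → licit
/do/ — σ1 onset /d/, coda /∅/ ok → licit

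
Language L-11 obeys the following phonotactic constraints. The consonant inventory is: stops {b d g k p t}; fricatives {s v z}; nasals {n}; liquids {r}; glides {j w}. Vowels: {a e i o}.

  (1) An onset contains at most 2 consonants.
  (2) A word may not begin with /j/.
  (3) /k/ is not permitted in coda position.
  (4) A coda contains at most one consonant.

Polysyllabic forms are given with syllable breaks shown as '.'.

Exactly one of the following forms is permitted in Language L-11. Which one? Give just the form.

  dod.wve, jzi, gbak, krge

dod.wve

dod.wve — σ1 onset /d/, coda /d/ ok; σ2 onset /wv/ (2C), coda /∅/ ok → permitted
jzi — violates constraint 2: word begins with /j/ → not permitted
gbak — violates constraint 3: syllable 1 coda contains /k/ → not permitted
krge — violates constraint 1: syllable 1 onset /krg/ has 3 consonants (> 2) → not permitted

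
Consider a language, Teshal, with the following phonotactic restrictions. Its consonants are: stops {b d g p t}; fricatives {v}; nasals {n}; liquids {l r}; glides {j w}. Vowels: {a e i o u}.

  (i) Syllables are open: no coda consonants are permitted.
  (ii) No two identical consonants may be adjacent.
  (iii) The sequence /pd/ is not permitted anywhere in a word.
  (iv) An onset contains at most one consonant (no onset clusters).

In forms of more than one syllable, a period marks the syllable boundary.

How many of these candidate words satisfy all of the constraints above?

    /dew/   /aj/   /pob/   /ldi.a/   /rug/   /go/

/dew/ — violates constraint (i): syllable 1 coda /w/ has 1 consonant (> 0) → illicit
/aj/ — violates constraint (i): syllable 1 coda /j/ has 1 consonant (> 0) → illicit
/pob/ — violates constraint (i): syllable 1 coda /b/ has 1 consonant (> 0) → illicit
/ldi.a/ — violates constraint (iv): syllable 1 onset /ld/ has 2 consonants (> 1) → illicit
/rug/ — violates constraint (i): syllable 1 coda /g/ has 1 consonant (> 0) → illicit
/go/ — σ1 onset /g/, coda /∅/ ok → licit
Licit: /go/ → 1.

1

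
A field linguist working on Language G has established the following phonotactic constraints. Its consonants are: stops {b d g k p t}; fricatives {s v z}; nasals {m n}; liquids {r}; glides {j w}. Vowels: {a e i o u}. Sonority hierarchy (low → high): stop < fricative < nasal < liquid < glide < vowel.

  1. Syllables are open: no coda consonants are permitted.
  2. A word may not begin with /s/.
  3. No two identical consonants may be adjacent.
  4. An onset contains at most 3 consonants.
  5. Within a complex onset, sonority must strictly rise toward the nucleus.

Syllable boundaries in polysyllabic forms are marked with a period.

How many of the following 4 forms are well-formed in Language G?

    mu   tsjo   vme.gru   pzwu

mu — σ1 onset /m/, coda /∅/ ok → well-formed
tsjo — σ1 onset /tsj/ (1→2→5 rises), coda /∅/ ok → well-formed
vme.gru — σ1 onset /vm/ (2→3 rises), coda /∅/ ok; σ2 onset /gr/ (1→4 rises), coda /∅/ ok → well-formed
pzwu — σ1 onset /pzw/ (1→2→5 rises), coda /∅/ ok → well-formed
Well-formed: mu, tsjo, vme.gru, pzwu → 4.

4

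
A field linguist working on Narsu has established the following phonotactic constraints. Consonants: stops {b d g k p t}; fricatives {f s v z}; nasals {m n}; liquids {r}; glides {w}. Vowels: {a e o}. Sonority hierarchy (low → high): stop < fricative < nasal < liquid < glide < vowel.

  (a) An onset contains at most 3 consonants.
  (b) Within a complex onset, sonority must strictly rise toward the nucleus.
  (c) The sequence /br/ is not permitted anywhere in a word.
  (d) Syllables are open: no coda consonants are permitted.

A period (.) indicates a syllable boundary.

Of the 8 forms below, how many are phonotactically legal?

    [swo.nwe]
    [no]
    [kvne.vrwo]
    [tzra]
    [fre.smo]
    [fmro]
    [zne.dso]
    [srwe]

[swo.nwe] — σ1 onset /sw/ (2→5 rises), coda /∅/ ok; σ2 onset /nw/ (3→5 rises), coda /∅/ ok → phonotactically legal
[no] — σ1 onset /n/, coda /∅/ ok → phonotactically legal
[kvne.vrwo] — σ1 onset /kvn/ (1→2→3 rises), coda /∅/ ok; σ2 onset /vrw/ (2→4→5 rises), coda /∅/ ok → phonotactically legal
[tzra] — σ1 onset /tzr/ (1→2→4 rises), coda /∅/ ok → phonotactically legal
[fre.smo] — σ1 onset /fr/ (2→4 rises), coda /∅/ ok; σ2 onset /sm/ (2→3 rises), coda /∅/ ok → phonotactically legal
[fmro] — σ1 onset /fmr/ (2→3→4 rises), coda /∅/ ok → phonotactically legal
[zne.dso] — σ1 onset /zn/ (2→3 rises), coda /∅/ ok; σ2 onset /ds/ (1→2 rises), coda /∅/ ok → phonotactically legal
[srwe] — σ1 onset /srw/ (2→4→5 rises), coda /∅/ ok → phonotactically legal
Phonotactically legal: [swo.nwe], [no], [kvne.vrwo], [tzra], [fre.smo], [fmro], [zne.dso], [srwe] → 8.

8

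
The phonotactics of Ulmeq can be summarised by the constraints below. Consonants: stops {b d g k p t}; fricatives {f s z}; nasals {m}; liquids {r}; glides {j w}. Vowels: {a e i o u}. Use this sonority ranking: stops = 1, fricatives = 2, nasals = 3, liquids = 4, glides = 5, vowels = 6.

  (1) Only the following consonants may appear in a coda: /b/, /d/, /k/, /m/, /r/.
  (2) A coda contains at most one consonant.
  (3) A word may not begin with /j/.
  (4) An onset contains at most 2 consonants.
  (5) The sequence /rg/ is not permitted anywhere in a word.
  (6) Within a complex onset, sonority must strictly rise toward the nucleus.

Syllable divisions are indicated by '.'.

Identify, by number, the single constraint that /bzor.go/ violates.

/bzor.go/: contains banned sequence /rg/.
This is a violation of constraint 5: "The sequence /rg/ is not permitted anywhere in a word."
The remaining constraints (1, 2, 3, 4, 6) are satisfied.

5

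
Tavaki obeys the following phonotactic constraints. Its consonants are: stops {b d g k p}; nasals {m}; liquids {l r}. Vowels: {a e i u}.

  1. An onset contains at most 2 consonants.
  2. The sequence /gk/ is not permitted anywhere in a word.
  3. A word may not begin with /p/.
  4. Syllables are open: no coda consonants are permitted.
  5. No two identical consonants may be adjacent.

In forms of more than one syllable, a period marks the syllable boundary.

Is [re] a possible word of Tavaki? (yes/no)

[re] — σ1 onset /r/, coda /∅/ ok → phonotactically legal

yes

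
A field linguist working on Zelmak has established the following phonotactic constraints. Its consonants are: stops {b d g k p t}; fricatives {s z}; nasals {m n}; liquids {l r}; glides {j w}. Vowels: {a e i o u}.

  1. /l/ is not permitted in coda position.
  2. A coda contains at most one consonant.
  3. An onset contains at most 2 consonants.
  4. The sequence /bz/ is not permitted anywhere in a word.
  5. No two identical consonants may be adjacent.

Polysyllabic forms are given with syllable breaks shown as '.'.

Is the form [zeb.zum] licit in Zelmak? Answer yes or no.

no

[zeb.zum] — violates constraint 4: contains banned sequence /bz/ → illicit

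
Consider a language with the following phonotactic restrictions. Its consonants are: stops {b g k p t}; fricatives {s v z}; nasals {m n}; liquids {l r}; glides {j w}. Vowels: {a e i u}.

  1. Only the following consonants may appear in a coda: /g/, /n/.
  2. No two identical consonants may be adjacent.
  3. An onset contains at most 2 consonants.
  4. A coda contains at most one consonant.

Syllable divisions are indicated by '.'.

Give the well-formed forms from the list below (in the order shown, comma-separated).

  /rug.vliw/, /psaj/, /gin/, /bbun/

/rug.vliw/ — violates constraint 1: syllable 2 coda contains /w/, which is not a licensed coda consonant → ill-formed
/psaj/ — violates constraint 1: syllable 1 coda contains /j/, which is not a licensed coda consonant → ill-formed
/gin/ — σ1 onset /g/, coda /n/ ok → well-formed
/bbun/ — violates constraint 2: adjacent identical consonants /bb/ → ill-formed

/gin/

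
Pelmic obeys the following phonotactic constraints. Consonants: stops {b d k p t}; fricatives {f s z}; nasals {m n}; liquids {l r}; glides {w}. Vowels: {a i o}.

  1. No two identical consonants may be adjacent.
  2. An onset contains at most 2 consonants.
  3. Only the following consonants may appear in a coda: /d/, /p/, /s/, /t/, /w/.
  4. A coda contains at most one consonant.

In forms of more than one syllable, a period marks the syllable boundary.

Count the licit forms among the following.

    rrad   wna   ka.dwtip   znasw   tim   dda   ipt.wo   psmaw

1

rrad — violates constraint 1: adjacent identical consonants /rr/ → illicit
wna — σ1 onset /wn/ (2C), coda /∅/ ok → licit
ka.dwtip — violates constraint 2: syllable 2 onset /dwt/ has 3 consonants (> 2) → illicit
znasw — violates constraint 4: syllable 1 coda /sw/ has 2 consonants (> 1) → illicit
tim — violates constraint 3: syllable 1 coda contains /m/, which is not a licensed coda consonant → illicit
dda — violates constraint 1: adjacent identical consonants /dd/ → illicit
ipt.wo — violates constraint 4: syllable 1 coda /pt/ has 2 consonants (> 1) → illicit
psmaw — violates constraint 2: syllable 1 onset /psm/ has 3 consonants (> 2) → illicit
Licit: wna → 1.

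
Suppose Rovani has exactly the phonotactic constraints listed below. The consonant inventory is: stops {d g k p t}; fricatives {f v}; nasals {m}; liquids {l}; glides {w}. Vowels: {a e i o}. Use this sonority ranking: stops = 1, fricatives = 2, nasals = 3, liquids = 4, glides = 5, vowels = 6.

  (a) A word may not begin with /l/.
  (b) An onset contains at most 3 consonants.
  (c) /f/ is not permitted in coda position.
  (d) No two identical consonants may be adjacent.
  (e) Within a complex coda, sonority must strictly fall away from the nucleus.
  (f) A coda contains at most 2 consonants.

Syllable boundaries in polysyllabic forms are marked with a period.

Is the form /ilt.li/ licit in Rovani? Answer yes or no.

yes

/ilt.li/ — σ1 onset /∅/, coda /lt/ (4→1 falls) ok; σ2 onset /l/, coda /∅/ ok → licit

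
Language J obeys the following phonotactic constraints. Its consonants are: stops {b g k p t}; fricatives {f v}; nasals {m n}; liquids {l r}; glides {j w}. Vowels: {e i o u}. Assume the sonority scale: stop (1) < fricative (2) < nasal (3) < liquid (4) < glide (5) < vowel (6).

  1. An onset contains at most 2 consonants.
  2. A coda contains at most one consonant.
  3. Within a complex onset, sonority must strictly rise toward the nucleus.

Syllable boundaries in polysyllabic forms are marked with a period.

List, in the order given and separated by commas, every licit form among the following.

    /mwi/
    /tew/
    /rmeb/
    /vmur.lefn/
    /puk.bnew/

/mwi/ — σ1 onset /mw/ (3→5 rises), coda /∅/ ok → licit
/tew/ — σ1 onset /t/, coda /w/ ok → licit
/rmeb/ — violates constraint 3: syllable 1 onset /rm/: /r/ (liquid, 4) → /m/ (nasal, 3) does not rise → illicit
/vmur.lefn/ — violates constraint 2: syllable 2 coda /fn/ has 2 consonants (> 1) → illicit
/puk.bnew/ — σ1 onset /p/, coda /k/ ok; σ2 onset /bn/ (1→3 rises), coda /w/ ok → licit

/mwi/, /tew/, /puk.bnew/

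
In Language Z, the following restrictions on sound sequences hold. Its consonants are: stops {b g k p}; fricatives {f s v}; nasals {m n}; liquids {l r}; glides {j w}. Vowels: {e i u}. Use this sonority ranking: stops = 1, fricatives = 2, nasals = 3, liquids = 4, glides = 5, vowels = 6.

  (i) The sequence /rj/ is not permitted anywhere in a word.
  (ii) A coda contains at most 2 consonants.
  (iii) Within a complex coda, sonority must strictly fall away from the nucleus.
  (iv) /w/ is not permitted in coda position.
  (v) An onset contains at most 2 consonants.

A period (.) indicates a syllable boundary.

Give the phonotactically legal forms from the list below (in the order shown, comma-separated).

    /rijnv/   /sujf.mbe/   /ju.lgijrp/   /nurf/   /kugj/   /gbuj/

/rijnv/ — violates constraint (ii): syllable 1 coda /jnv/ has 3 consonants (> 2) → phonotactically illegal
/sujf.mbe/ — σ1 onset /s/, coda /jf/ (5→2 falls) ok; σ2 onset /mb/ (2C), coda /∅/ ok → phonotactically legal
/ju.lgijrp/ — violates constraint (ii): syllable 2 coda /jrp/ has 3 consonants (> 2) → phonotactically illegal
/nurf/ — σ1 onset /n/, coda /rf/ (4→2 falls) ok → phonotactically legal
/kugj/ — violates constraint (iii): syllable 1 coda /gj/: /g/ (stop, 1) → /j/ (glide, 5) does not fall → phonotactically illegal
/gbuj/ — σ1 onset /gb/ (2C), coda /j/ ok → phonotactically legal

/sujf.mbe/, /nurf/, /gbuj/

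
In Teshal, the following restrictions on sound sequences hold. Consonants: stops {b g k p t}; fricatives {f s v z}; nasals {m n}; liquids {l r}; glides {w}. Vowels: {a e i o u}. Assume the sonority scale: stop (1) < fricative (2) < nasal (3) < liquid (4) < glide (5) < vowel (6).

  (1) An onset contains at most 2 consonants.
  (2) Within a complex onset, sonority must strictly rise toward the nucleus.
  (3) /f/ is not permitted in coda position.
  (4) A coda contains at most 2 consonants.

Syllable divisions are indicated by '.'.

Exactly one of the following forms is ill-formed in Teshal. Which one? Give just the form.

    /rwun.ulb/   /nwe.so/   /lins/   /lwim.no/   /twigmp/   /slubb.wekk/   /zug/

/twigmp/

/rwun.ulb/ — σ1 onset /rw/ (4→5 rises), coda /n/ ok; σ2 onset /∅/, coda /lb/ (2C) ok → well-formed
/nwe.so/ — σ1 onset /nw/ (3→5 rises), coda /∅/ ok; σ2 onset /s/, coda /∅/ ok → well-formed
/lins/ — σ1 onset /l/, coda /ns/ (2C) ok → well-formed
/lwim.no/ — σ1 onset /lw/ (4→5 rises), coda /m/ ok; σ2 onset /n/, coda /∅/ ok → well-formed
/twigmp/ — violates constraint 4: syllable 1 coda /gmp/ has 3 consonants (> 2) → ill-formed
/slubb.wekk/ — σ1 onset /sl/ (2→4 rises), coda /bb/ (2C) ok; σ2 onset /w/, coda /kk/ (2C) ok → well-formed
/zug/ — σ1 onset /z/, coda /g/ ok → well-formed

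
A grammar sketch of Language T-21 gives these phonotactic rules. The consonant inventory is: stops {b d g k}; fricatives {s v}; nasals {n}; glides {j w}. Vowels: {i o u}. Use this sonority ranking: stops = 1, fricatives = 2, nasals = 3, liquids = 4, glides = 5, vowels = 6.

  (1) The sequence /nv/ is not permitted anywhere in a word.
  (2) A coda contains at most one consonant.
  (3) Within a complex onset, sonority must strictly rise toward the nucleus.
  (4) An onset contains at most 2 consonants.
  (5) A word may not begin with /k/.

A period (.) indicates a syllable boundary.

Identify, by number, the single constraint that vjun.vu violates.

1

vjun.vu: contains banned sequence /nv/.
This is a violation of constraint 1: "The sequence /nv/ is not permitted anywhere in a word."
The remaining constraints (2, 3, 4, 5) are satisfied.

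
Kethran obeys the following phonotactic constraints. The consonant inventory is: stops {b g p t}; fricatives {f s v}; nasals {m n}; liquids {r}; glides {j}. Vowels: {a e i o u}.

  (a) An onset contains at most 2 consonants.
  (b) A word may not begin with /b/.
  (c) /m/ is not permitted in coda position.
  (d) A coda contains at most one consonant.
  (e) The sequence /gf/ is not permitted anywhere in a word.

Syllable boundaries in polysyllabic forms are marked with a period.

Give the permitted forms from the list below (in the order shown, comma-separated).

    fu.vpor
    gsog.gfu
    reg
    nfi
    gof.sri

fu.vpor, reg, nfi, gof.sri

fu.vpor — σ1 onset /f/, coda /∅/ ok; σ2 onset /vp/ (2C), coda /r/ ok → permitted
gsog.gfu — violates constraint (e): contains banned sequence /gf/ → not permitted
reg — σ1 onset /r/, coda /g/ ok → permitted
nfi — σ1 onset /nf/ (2C), coda /∅/ ok → permitted
gof.sri — σ1 onset /g/, coda /f/ ok; σ2 onset /sr/ (2C), coda /∅/ ok → permitted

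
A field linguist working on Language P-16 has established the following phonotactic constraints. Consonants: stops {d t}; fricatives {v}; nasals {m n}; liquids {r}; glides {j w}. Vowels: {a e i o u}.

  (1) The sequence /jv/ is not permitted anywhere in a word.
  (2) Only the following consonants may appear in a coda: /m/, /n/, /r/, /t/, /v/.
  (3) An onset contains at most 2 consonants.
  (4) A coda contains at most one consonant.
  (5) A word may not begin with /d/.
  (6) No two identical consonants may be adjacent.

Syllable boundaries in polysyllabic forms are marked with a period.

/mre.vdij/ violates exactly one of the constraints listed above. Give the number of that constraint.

2

/mre.vdij/: syllable 2 coda contains /j/, which is not a licensed coda consonant.
This is a violation of constraint 2: "Only the following consonants may appear in a coda: /m/, /n/, /r/, /t/, /v/."
The remaining constraints (1, 3, 4, 5, 6) are satisfied.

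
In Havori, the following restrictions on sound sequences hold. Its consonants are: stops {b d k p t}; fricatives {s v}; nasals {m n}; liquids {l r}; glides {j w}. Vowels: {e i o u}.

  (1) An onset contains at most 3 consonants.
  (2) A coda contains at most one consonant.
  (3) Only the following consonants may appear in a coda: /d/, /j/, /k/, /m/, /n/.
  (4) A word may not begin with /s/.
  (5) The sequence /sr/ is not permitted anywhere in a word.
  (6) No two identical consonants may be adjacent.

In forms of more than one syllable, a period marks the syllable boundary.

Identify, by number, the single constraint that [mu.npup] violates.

[mu.npup]: syllable 2 coda contains /p/, which is not a licensed coda consonant.
This is a violation of constraint 3: "Only the following consonants may appear in a coda: /d/, /j/, /k/, /m/, /n/."
The remaining constraints (1, 2, 4, 5, 6) are satisfied.

3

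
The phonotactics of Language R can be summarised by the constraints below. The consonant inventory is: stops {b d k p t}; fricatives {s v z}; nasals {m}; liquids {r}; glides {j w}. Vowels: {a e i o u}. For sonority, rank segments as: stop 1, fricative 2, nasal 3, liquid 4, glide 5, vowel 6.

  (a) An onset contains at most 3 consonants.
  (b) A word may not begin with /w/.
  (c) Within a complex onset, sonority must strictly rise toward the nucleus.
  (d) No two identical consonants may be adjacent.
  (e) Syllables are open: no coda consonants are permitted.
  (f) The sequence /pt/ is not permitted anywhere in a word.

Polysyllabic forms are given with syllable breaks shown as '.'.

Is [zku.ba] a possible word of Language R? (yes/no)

[zku.ba] — violates constraint (c): syllable 1 onset /zk/: /z/ (fricative, 2) → /k/ (stop, 1) does not rise → phonotactically illegal

no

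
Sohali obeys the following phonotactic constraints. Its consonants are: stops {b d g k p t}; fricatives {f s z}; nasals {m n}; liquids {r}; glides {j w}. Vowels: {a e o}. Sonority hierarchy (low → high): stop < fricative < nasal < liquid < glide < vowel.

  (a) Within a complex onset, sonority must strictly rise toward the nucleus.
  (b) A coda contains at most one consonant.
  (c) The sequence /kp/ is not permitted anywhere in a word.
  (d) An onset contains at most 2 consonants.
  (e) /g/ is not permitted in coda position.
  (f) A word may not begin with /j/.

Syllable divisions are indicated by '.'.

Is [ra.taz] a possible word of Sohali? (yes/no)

yes

[ra.taz] — σ1 onset /r/, coda /∅/ ok; σ2 onset /t/, coda /z/ ok → permitted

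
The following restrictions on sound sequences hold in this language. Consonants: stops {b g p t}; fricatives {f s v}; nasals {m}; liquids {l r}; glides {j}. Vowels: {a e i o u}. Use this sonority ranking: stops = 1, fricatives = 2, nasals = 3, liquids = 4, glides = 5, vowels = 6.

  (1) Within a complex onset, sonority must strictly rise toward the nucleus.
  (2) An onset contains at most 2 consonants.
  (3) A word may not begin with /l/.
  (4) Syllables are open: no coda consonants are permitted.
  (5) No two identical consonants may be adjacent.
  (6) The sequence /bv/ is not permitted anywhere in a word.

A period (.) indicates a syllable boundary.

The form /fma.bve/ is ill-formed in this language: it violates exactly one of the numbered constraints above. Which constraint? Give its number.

6

/fma.bve/: contains banned sequence /bv/.
This is a violation of constraint 6: "The sequence /bv/ is not permitted anywhere in a word."
The remaining constraints (1, 2, 3, 4, 5) are satisfied.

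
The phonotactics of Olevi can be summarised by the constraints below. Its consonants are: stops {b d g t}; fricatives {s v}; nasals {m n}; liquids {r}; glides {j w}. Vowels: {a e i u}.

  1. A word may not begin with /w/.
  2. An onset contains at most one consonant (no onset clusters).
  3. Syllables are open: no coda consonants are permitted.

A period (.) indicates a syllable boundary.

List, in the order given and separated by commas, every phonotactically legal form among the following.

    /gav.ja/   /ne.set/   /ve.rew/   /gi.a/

/gav.ja/ — violates constraint 3: syllable 1 coda /v/ has 1 consonant (> 0) → phonotactically illegal
/ne.set/ — violates constraint 3: syllable 2 coda /t/ has 1 consonant (> 0) → phonotactically illegal
/ve.rew/ — violates constraint 3: syllable 2 coda /w/ has 1 consonant (> 0) → phonotactically illegal
/gi.a/ — σ1 onset /g/, coda /∅/ ok; σ2 onset /∅/, coda /∅/ ok → phonotactically legal

/gi.a/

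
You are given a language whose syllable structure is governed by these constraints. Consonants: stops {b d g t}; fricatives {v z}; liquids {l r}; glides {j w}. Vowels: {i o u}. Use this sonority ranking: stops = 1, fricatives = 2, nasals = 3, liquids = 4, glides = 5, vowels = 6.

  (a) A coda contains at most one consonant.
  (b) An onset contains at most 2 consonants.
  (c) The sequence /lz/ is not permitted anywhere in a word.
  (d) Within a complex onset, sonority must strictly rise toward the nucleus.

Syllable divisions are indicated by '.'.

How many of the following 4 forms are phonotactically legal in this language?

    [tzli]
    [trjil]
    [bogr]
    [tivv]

0

[tzli] — violates constraint (b): syllable 1 onset /tzl/ has 3 consonants (> 2) → phonotactically illegal
[trjil] — violates constraint (b): syllable 1 onset /trj/ has 3 consonants (> 2) → phonotactically illegal
[bogr] — violates constraint (a): syllable 1 coda /gr/ has 2 consonants (> 1) → phonotactically illegal
[tivv] — violates constraint (a): syllable 1 coda /vv/ has 2 consonants (> 1) → phonotactically illegal
No form is phonotactically legal → 0.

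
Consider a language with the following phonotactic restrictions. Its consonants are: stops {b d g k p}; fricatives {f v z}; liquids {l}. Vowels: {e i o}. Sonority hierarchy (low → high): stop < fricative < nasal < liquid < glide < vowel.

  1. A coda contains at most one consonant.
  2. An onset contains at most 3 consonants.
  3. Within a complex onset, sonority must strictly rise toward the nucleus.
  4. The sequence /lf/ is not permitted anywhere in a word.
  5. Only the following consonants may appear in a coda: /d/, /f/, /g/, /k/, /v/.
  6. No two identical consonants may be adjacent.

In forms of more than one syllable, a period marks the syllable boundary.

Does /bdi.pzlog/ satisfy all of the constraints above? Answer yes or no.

/bdi.pzlog/ — violates constraint 3: syllable 1 onset /bd/: /b/ (stop, 1) → /d/ (stop, 1) does not rise → not permitted

no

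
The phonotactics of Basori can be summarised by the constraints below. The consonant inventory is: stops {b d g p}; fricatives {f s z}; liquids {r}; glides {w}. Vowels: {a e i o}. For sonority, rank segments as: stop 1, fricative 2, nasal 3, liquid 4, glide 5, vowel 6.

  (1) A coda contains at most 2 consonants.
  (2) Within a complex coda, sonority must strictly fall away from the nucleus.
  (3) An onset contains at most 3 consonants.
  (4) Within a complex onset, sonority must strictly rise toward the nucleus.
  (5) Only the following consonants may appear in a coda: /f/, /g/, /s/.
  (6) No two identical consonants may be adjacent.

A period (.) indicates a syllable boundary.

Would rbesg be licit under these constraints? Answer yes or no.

rbesg — violates constraint 4: syllable 1 onset /rb/: /r/ (liquid, 4) → /b/ (stop, 1) does not rise → illicit

no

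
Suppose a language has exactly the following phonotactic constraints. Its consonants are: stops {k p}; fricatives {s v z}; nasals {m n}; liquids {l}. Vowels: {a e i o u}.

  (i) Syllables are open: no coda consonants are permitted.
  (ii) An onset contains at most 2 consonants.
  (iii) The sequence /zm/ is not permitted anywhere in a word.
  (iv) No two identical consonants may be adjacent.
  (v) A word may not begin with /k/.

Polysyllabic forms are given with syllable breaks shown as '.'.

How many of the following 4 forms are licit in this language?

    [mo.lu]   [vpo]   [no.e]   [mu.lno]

4

[mo.lu] — σ1 onset /m/, coda /∅/ ok; σ2 onset /l/, coda /∅/ ok → licit
[vpo] — σ1 onset /vp/ (2C), coda /∅/ ok → licit
[no.e] — σ1 onset /n/, coda /∅/ ok; σ2 onset /∅/, coda /∅/ ok → licit
[mu.lno] — σ1 onset /m/, coda /∅/ ok; σ2 onset /ln/ (2C), coda /∅/ ok → licit
Licit: [mo.lu], [vpo], [no.e], [mu.lno] → 4.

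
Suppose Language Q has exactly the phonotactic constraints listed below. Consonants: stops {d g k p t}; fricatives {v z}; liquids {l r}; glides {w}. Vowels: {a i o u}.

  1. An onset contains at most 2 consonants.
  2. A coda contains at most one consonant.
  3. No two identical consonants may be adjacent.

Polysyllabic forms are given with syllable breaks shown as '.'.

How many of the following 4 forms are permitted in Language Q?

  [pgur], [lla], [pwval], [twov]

[pgur] — σ1 onset /pg/ (2C), coda /r/ ok → permitted
[lla] — violates constraint 3: adjacent identical consonants /ll/ → not permitted
[pwval] — violates constraint 1: syllable 1 onset /pwv/ has 3 consonants (> 2) → not permitted
[twov] — σ1 onset /tw/ (2C), coda /v/ ok → permitted
Permitted: [pgur], [twov] → 2.

2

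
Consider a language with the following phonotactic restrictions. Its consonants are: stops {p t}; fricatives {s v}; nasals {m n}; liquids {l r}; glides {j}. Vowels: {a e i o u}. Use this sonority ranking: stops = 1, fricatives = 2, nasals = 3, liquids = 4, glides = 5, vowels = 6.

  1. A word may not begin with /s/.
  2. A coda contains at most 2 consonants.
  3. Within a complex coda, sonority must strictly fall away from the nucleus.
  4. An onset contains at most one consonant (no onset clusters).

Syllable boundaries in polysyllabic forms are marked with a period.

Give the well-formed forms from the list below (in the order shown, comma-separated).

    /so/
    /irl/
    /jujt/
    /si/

/so/ — violates constraint 1: word begins with /s/ → ill-formed
/irl/ — violates constraint 3: syllable 1 coda /rl/: /r/ (liquid, 4) → /l/ (liquid, 4) does not fall → ill-formed
/jujt/ — σ1 onset /j/, coda /jt/ (5→1 falls) ok → well-formed
/si/ — violates constraint 1: word begins with /s/ → ill-formed

/jujt/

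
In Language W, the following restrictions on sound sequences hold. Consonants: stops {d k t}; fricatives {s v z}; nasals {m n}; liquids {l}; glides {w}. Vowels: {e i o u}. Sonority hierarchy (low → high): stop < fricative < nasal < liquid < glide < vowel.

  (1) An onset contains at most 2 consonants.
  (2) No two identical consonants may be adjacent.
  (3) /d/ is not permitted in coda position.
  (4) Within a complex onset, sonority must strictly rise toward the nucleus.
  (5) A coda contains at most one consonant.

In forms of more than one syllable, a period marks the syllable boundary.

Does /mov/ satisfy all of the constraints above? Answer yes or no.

/mov/ — σ1 onset /m/, coda /v/ ok → permitted

yes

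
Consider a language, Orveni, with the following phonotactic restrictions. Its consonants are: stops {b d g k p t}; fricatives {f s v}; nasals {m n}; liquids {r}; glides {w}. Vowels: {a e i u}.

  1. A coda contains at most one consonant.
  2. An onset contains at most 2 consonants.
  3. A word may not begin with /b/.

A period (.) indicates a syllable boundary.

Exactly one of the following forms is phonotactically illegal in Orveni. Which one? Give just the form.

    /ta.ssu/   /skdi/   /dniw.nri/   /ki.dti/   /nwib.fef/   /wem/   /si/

/ta.ssu/ — σ1 onset /t/, coda /∅/ ok; σ2 onset /ss/ (2C), coda /∅/ ok → phonotactically legal
/skdi/ — violates constraint 2: syllable 1 onset /skd/ has 3 consonants (> 2) → phonotactically illegal
/dniw.nri/ — σ1 onset /dn/ (2C), coda /w/ ok; σ2 onset /nr/ (2C), coda /∅/ ok → phonotactically legal
/ki.dti/ — σ1 onset /k/, coda /∅/ ok; σ2 onset /dt/ (2C), coda /∅/ ok → phonotactically legal
/nwib.fef/ — σ1 onset /nw/ (2C), coda /b/ ok; σ2 onset /f/, coda /f/ ok → phonotactically legal
/wem/ — σ1 onset /w/, coda /m/ ok → phonotactically legal
/si/ — σ1 onset /s/, coda /∅/ ok → phonotactically legal

/skdi/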